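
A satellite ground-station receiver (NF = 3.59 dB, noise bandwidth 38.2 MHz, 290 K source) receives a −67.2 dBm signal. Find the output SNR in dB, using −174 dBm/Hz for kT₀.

Noise floor: N = −174 + 10 log₁₀(B) + NF
10 log₁₀(3.82×10⁷) = 75.82 dB
N = −174 + 75.82 + 3.59 = −94.59 dBm
SNR = P_sig − N = −67.2 − (−94.59) = 27.39 dB → 27.4 dB

27.4 dB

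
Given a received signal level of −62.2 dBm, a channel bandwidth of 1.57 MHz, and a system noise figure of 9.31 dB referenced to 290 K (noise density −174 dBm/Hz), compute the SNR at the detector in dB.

40.5 dB

Noise floor: N = −174 + 10 log₁₀(B) + NF
10 log₁₀(1.57×10⁶) = 61.96 dB
N = −174 + 61.96 + 9.31 = −102.73 dBm
SNR = P_sig − N = −62.2 − (−102.73) = 40.53 dB → 40.5 dB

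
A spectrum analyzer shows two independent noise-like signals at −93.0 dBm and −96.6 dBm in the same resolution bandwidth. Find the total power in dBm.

Convert to linear, add, convert back:
P₁ = 5.01×10⁻¹³ W, P₂ = 2.19×10⁻¹³ W
P_tot = 7.20×10⁻¹³ W → 10 log₁₀(P_tot / 10⁻³) = −91.4 dBm

−91.4 dBm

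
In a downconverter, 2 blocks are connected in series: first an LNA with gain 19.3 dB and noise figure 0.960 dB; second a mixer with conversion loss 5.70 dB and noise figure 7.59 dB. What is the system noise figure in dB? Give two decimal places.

1.15 dB

Convert to linear (a loss of L dB is a gain of −L dB): F_i = 10^(NF_i/10), G_i = 10^(G_i,dB/10)
  Stage 1: F_1 = 10^(0.960/10) = 1.247, G_1 = 10^(19.3/10) = 85.11
  Stage 2: F_2 = 10^(7.59/10) = 5.741, G_2 = 10^(−5.70/10) = 0.2692
Friis cascade:
  F = 1.247 + (5.741 − 1)/85.11 = 1.303
NF = 10 log₁₀(1.303) = 1.15 dB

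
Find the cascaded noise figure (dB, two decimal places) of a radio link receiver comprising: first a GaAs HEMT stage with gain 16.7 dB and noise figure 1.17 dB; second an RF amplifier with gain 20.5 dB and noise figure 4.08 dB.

Convert to linear (a loss of L dB is a gain of −L dB): F_i = 10^(NF_i/10), G_i = 10^(G_i,dB/10)
  Stage 1: F_1 = 10^(1.17/10) = 1.309, G_1 = 10^(16.7/10) = 46.77
  Stage 2: F_2 = 10^(4.08/10) = 2.559, G_2 = 10^(20.5/10) = 112.2
Friis cascade:
  F = 1.309 + (2.559 − 1)/46.77 = 1.343
NF = 10 log₁₀(1.343) = 1.28 dB

1.28 dB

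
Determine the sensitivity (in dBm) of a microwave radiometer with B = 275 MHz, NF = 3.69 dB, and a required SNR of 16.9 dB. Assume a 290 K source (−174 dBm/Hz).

Sensitivity = −174 + 10 log₁₀(B) + NF + SNR_min
= −174 + 84.39 + 3.69 + 16.9
= −69.02 dBm → −69.0 dBm

−69.0 dBm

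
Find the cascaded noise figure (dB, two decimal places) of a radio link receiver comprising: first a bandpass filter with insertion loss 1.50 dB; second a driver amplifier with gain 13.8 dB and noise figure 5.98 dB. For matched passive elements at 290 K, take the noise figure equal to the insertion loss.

Convert to linear (a loss of L dB is a gain of −L dB): F_i = 10^(NF_i/10), G_i = 10^(G_i,dB/10)
  Stage 1: F_1 = 10^(1.50/10) = 1.413, G_1 = 10^(−1.50/10) = 0.7079
  Stage 2: F_2 = 10^(5.98/10) = 3.963, G_2 = 10^(13.8/10) = 23.99
Friis cascade:
  F = 1.413 + (3.963 − 1)/0.7079 = 5.598
NF = 10 log₁₀(5.598) = 7.48 dB

7.48 dB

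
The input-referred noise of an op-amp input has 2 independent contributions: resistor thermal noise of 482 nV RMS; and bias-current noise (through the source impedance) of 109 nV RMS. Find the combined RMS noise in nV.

Uncorrelated sources add in power (mean-square): V_tot = √(ΣV_i²)
V_tot = √[(4.82×10⁻⁷)² + (1.09×10⁻⁷)²] = 4.94×10⁻⁷ V = 494 nV

494 nV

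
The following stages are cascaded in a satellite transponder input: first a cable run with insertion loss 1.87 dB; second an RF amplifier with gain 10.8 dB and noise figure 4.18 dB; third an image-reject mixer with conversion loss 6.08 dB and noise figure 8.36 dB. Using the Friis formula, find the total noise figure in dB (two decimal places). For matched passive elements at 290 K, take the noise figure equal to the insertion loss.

Convert to linear (a loss of L dB is a gain of −L dB): F_i = 10^(NF_i/10), G_i = 10^(G_i,dB/10)
  Stage 1: F_1 = 10^(1.87/10) = 1.538, G_1 = 10^(−1.87/10) = 0.6501
  Stage 2: F_2 = 10^(4.18/10) = 2.618, G_2 = 10^(10.8/10) = 12.02
  Stage 3: F_3 = 10^(8.36/10) = 6.855, G_3 = 10^(−6.08/10) = 0.2466
Friis cascade:
  F = 1.538 + (2.618 − 1)/0.6501 + (6.855 − 1)/7.816 = 4.776
NF = 10 log₁₀(4.776) = 6.79 dB

6.79 dB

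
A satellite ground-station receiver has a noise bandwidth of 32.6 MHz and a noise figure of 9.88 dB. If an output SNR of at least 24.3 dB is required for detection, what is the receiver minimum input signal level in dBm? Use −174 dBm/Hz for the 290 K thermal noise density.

−64.7 dBm

Sensitivity = −174 + 10 log₁₀(B) + NF + SNR_min
= −174 + 75.13 + 9.88 + 24.3
= −64.69 dBm → −64.7 dBm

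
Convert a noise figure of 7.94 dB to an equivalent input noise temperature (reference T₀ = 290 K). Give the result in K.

1515 K

F = 10^(7.94/10) = 6.223
T_e = (F − 1)·T₀ = (6.223 − 1) × 290 = 1515 K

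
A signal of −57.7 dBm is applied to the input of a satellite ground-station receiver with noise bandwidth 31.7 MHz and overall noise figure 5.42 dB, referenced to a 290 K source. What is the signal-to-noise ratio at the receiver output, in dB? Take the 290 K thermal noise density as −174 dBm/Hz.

Noise floor: N = −174 + 10 log₁₀(B) + NF
10 log₁₀(3.17×10⁷) = 75.01 dB
N = −174 + 75.01 + 5.42 = −93.57 dBm
SNR = P_sig − N = −57.7 − (−93.57) = 35.87 dB → 35.9 dB

35.9 dB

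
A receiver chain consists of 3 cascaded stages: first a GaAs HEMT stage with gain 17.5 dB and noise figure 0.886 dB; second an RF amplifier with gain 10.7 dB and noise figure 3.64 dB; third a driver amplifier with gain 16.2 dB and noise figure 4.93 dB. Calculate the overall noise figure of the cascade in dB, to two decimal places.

Convert to linear (a loss of L dB is a gain of −L dB): F_i = 10^(NF_i/10), G_i = 10^(G_i,dB/10)
  Stage 1: F_1 = 10^(0.886/10) = 1.226, G_1 = 10^(17.5/10) = 56.23
  Stage 2: F_2 = 10^(3.64/10) = 2.312, G_2 = 10^(10.7/10) = 11.75
  Stage 3: F_3 = 10^(4.93/10) = 3.112, G_3 = 10^(16.2/10) = 41.69
Friis cascade:
  F = 1.226 + (2.312 − 1)/56.23 + (3.112 − 1)/660.7 = 1.253
NF = 10 log₁₀(1.253) = 0.98 dB

0.98 dB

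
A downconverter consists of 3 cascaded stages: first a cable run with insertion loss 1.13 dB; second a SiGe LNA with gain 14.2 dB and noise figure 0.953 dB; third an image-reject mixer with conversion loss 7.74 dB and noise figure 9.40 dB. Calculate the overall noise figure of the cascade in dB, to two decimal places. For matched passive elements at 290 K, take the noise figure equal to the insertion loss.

Convert to linear (a loss of L dB is a gain of −L dB): F_i = 10^(NF_i/10), G_i = 10^(G_i,dB/10)
  Stage 1: F_1 = 10^(1.13/10) = 1.297, G_1 = 10^(−1.13/10) = 0.7709
  Stage 2: F_2 = 10^(0.953/10) = 1.245, G_2 = 10^(14.2/10) = 26.30
  Stage 3: F_3 = 10^(9.40/10) = 8.710, G_3 = 10^(−7.74/10) = 0.1683
Friis cascade:
  F = 1.297 + (1.245 − 1)/0.7709 + (8.710 − 1)/20.28 = 1.996
NF = 10 log₁₀(1.996) = 3.00 dB

3.00 dB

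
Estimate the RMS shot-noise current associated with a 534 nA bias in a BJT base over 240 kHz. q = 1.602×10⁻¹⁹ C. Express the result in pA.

I_n = √(2qI·B)
2qI·B = 2 × 1.602×10⁻¹⁹ × 5.34×10⁻⁷ × 2.40×10⁵ = 4.11×10⁻²⁰ A²
I_n = √(4.11×10⁻²⁰) = 2.03×10⁻¹⁰ A = 203 pA

203 pA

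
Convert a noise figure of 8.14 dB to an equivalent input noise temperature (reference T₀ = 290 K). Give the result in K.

F = 10^(8.14/10) = 6.51628
T_e = (F − 1)·T₀ = (6.51628 − 1) × 290 = 1600 K

1600 K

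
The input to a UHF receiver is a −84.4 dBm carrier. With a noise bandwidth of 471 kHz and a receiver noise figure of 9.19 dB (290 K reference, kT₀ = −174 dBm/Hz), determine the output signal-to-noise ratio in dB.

Noise floor: N = −174 + 10 log₁₀(B) + NF
10 log₁₀(4.71×10⁵) = 56.73 dB
N = −174 + 56.73 + 9.19 = −108.08 dBm
SNR = P_sig − N = −84.4 − (−108.08) = 23.68 dB → 23.7 dB

23.7 dB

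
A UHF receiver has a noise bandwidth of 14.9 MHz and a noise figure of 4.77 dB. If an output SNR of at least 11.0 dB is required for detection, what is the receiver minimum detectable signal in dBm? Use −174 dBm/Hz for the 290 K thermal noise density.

−86.5 dBm

Sensitivity = −174 + 10 log₁₀(B) + NF + SNR_min
= −174 + 71.73 + 4.77 + 11.0
= −86.50 dBm → −86.5 dBm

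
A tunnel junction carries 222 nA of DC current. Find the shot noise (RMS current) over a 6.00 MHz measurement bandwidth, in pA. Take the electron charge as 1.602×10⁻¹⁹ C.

653 pA

I_n = √(2qI·B)
2qI·B = 2 × 1.602×10⁻¹⁹ × 2.22×10⁻⁷ × 6.00×10⁶ = 4.27×10⁻¹⁹ A²
I_n = √(4.27×10⁻¹⁹) = 6.53×10⁻¹⁰ A = 653 pA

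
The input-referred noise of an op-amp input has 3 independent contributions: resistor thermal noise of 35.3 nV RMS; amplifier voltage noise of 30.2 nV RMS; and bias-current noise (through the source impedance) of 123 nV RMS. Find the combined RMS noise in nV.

131 nV

Uncorrelated sources add in power (mean-square): V_tot = √(ΣV_i²)
V_tot = √[(3.53×10⁻⁸)² + (3.02×10⁻⁸)² + (1.23×10⁻⁷)²] = 1.31×10⁻⁷ V = 131 nV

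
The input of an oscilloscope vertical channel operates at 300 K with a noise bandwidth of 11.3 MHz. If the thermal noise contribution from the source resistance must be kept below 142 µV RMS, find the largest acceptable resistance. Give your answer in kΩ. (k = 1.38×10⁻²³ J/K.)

108 kΩ

Johnson–Nyquist: V_n = √(4kTRB) ⇒ R = V_n² / (4kTB)
4kTB = 4 × 1.38×10⁻²³ × 300 × 1.13×10⁷ = 1.87×10⁻¹³
R = (1.42×10⁻⁴)² / 1.87×10⁻¹³ = 1.08×10⁵ Ω = 108 kΩ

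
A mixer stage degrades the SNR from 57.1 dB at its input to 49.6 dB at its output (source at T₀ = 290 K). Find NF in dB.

7.5 dB

NF (dB) = SNR_in(dB) − SNR_out(dB) when the source is at T₀
NF = 57.1 − 49.6 = 7.5 dB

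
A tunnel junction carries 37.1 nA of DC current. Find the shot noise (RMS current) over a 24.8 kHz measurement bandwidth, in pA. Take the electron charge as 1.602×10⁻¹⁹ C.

17.2 pA

I_n = √(2qI·B)
2qI·B = 2 × 1.602×10⁻¹⁹ × 3.71×10⁻⁸ × 2.48×10⁴ = 2.95×10⁻²² A²
I_n = √(2.95×10⁻²²) = 1.72×10⁻¹¹ A = 17.2 pA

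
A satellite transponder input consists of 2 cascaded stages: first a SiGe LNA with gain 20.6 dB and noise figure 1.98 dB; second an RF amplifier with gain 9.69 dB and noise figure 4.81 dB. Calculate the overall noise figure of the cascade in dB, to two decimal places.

2.03 dB

Convert to linear (a loss of L dB is a gain of −L dB): F_i = 10^(NF_i/10), G_i = 10^(G_i,dB/10)
  Stage 1: F_1 = 10^(1.98/10) = 1.578, G_1 = 10^(20.6/10) = 114.8
  Stage 2: F_2 = 10^(4.81/10) = 3.027, G_2 = 10^(9.69/10) = 9.311
Friis cascade:
  F = 1.578 + (3.027 − 1)/114.8 = 1.595
NF = 10 log₁₀(1.595) = 2.03 dB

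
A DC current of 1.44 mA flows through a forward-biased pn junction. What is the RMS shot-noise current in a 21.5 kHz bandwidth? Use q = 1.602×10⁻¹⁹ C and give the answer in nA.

I_n = √(2qI·B)
2qI·B = 2 × 1.602×10⁻¹⁹ × 1.44×10⁻³ × 2.15×10⁴ = 9.92×10⁻¹⁸ A²
I_n = √(9.92×10⁻¹⁸) = 3.15×10⁻⁹ A = 3.15 nA

3.15 nA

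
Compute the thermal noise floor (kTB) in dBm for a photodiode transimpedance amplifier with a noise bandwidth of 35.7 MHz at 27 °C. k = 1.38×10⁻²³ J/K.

−98.3 dBm

T = 27 °C + 273.15 = 300.15 K
P_n = kTB = 1.38×10⁻²³ × 300.15 × 3.57×10⁷ = 1.48×10⁻¹³ W
In dBm: 10 log₁₀(1.48×10⁻¹³ / 10⁻³) = −98.3 dBm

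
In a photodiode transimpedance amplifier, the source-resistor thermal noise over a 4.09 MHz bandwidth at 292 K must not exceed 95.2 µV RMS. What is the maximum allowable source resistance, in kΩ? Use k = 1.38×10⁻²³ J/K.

137 kΩ

Johnson–Nyquist: V_n = √(4kTRB) ⇒ R = V_n² / (4kTB)
4kTB = 4 × 1.38×10⁻²³ × 292 × 4.09×10⁶ = 6.59×10⁻¹⁴
R = (9.52×10⁻⁵)² / 6.59×10⁻¹⁴ = 1.37×10⁵ Ω = 137 kΩ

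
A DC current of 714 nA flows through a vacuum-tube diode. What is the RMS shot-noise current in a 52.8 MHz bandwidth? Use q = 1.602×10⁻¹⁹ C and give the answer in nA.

I_n = √(2qI·B)
2qI·B = 2 × 1.602×10⁻¹⁹ × 7.14×10⁻⁷ × 5.28×10⁷ = 1.21×10⁻¹⁷ A²
I_n = √(1.21×10⁻¹⁷) = 3.48×10⁻⁹ A = 3.48 nA

3.48 nA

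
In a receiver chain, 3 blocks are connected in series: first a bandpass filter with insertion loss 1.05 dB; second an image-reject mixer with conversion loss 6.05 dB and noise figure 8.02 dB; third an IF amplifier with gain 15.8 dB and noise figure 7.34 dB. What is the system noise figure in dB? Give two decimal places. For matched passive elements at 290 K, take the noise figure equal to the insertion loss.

Convert to linear (a loss of L dB is a gain of −L dB): F_i = 10^(NF_i/10), G_i = 10^(G_i,dB/10)
  Stage 1: F_1 = 10^(1.05/10) = 1.274, G_1 = 10^(−1.05/10) = 0.7852
  Stage 2: F_2 = 10^(8.02/10) = 6.339, G_2 = 10^(−6.05/10) = 0.2483
  Stage 3: F_3 = 10^(7.34/10) = 5.420, G_3 = 10^(15.8/10) = 38.02
Friis cascade:
  F = 1.274 + (6.339 − 1)/0.7852 + (5.420 − 1)/0.1950 = 30.74
NF = 10 log₁₀(30.74) = 14.88 dB

14.88 dB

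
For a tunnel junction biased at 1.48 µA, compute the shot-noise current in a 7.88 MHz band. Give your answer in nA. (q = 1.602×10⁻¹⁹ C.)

1.93 nA

I_n = √(2qI·B)
2qI·B = 2 × 1.602×10⁻¹⁹ × 1.48×10⁻⁶ × 7.88×10⁶ = 3.74×10⁻¹⁸ A²
I_n = √(3.74×10⁻¹⁸) = 1.93×10⁻⁹ A = 1.93 nA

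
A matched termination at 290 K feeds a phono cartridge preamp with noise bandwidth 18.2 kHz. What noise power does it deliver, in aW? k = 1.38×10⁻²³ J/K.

72.8 aW

P_n = kTB = 1.38×10⁻²³ × 290 × 1.82×10⁴ = 7.28×10⁻¹⁷ W = 72.8 aW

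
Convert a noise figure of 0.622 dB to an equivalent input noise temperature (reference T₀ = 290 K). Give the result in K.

F = 10^(0.622/10) = 1.15398
T_e = (F − 1)·T₀ = (1.15398 − 1) × 290 = 44.7 K

44.7 K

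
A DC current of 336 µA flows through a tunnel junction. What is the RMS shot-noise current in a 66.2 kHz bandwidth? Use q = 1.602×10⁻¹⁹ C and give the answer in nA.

I_n = √(2qI·B)
2qI·B = 2 × 1.602×10⁻¹⁹ × 3.36×10⁻⁴ × 6.62×10⁴ = 7.13×10⁻¹⁸ A²
I_n = √(7.13×10⁻¹⁸) = 2.67×10⁻⁹ A = 2.67 nA

2.67 nA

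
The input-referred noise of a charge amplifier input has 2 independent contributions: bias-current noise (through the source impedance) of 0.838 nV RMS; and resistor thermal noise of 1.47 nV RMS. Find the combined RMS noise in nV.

Uncorrelated sources add in power (mean-square): V_tot = √(ΣV_i²)
V_tot = √[(8.38×10⁻¹⁰)² + (1.47×10⁻⁹)²] = 1.69×10⁻⁹ V = 1.69 nV

1.69 nV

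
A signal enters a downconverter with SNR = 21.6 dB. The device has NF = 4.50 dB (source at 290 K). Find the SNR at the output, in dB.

By definition F = SNR_in/SNR_out, so in dB: SNR_out = SNR_in − NF
SNR_out = 21.6 − 4.50 = 17.10 dB

17.10 dB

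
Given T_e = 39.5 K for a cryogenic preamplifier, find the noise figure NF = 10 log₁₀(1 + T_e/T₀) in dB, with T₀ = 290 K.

0.555 dB

F = 1 + T_e/T₀ = 1 + 39.5/290 = 1.13621
NF = 10 log₁₀(1.13621) = 0.555 dB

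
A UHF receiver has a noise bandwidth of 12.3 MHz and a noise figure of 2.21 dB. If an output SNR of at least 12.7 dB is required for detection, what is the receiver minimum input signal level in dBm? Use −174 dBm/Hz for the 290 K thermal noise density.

−88.2 dBm

Sensitivity = −174 + 10 log₁₀(B) + NF + SNR_min
= −174 + 70.9 + 2.21 + 12.7
= −88.19 dBm → −88.2 dBm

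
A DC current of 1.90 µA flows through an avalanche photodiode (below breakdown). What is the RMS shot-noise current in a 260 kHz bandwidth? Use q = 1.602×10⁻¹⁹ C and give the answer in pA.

398 pA

I_n = √(2qI·B)
2qI·B = 2 × 1.602×10⁻¹⁹ × 1.90×10⁻⁶ × 2.60×10⁵ = 1.58×10⁻¹⁹ A²
I_n = √(1.58×10⁻¹⁹) = 3.98×10⁻¹⁰ A = 398 pA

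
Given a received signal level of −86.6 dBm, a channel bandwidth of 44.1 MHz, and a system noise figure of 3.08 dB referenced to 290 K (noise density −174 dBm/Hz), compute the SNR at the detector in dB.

Noise floor: N = −174 + 10 log₁₀(B) + NF
10 log₁₀(4.41×10⁷) = 76.44 dB
N = −174 + 76.44 + 3.08 = −94.48 dBm
SNR = P_sig − N = −86.6 − (−94.48) = 7.88 dB → 7.9 dB

7.9 dB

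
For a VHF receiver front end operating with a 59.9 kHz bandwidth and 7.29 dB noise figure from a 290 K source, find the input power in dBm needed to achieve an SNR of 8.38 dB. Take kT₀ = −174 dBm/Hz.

Sensitivity = −174 + 10 log₁₀(B) + NF + SNR_min
= −174 + 47.77 + 7.29 + 8.38
= −110.56 dBm → −110.6 dBm

−110.6 dBm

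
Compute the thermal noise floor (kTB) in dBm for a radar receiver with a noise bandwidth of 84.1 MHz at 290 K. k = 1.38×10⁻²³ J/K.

P_n = kTB = 1.38×10⁻²³ × 290 × 8.41×10⁷ = 3.37×10⁻¹³ W
In dBm: 10 log₁₀(3.37×10⁻¹³ / 10⁻³) = −94.7 dBm

−94.7 dBm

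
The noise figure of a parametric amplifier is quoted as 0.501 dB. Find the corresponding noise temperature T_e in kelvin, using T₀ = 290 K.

35.5 K

F = 10^(0.501/10) = 1.12228
T_e = (F − 1)·T₀ = (1.12228 − 1) × 290 = 35.5 K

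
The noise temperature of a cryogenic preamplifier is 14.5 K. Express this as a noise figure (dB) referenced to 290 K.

0.212 dB

F = 1 + T_e/T₀ = 1 + 14.5/290 = 1.05
NF = 10 log₁₀(1.05) = 0.212 dB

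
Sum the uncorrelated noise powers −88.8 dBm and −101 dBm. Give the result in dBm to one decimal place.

Convert to linear, add, convert back:
P₁ = 1.32×10⁻¹² W, P₂ = 7.94×10⁻¹⁴ W
P_tot = 1.40×10⁻¹² W → 10 log₁₀(P_tot / 10⁻³) = −88.5 dBm

−88.5 dBm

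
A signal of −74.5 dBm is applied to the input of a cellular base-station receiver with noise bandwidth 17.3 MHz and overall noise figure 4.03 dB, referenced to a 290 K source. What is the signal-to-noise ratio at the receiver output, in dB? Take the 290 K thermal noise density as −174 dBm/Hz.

23.1 dB

Noise floor: N = −174 + 10 log₁₀(B) + NF
10 log₁₀(1.73×10⁷) = 72.38 dB
N = −174 + 72.38 + 4.03 = −97.59 dBm
SNR = P_sig − N = −74.5 − (−97.59) = 23.09 dB → 23.1 dB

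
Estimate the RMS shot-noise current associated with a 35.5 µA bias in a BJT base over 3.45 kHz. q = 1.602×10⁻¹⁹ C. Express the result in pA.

I_n = √(2qI·B)
2qI·B = 2 × 1.602×10⁻¹⁹ × 3.55×10⁻⁵ × 3.45×10³ = 3.92×10⁻²⁰ A²
I_n = √(3.92×10⁻²⁰) = 1.98×10⁻¹⁰ A = 198 pA

198 pA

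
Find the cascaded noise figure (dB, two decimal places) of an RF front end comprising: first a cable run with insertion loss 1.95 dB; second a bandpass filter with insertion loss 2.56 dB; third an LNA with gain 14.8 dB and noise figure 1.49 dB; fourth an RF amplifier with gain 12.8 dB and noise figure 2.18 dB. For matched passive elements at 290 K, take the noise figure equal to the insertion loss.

6.07 dB

Convert to linear (a loss of L dB is a gain of −L dB): F_i = 10^(NF_i/10), G_i = 10^(G_i,dB/10)
  Stage 1: F_1 = 10^(1.95/10) = 1.567, G_1 = 10^(−1.95/10) = 0.6383
  Stage 2: F_2 = 10^(2.56/10) = 1.803, G_2 = 10^(−2.56/10) = 0.5546
  Stage 3: F_3 = 10^(1.49/10) = 1.409, G_3 = 10^(14.8/10) = 30.20
  Stage 4: F_4 = 10^(2.18/10) = 1.652, G_4 = 10^(12.8/10) = 19.05
Friis cascade:
  F = 1.567 + (1.803 − 1)/0.6383 + (1.409 − 1)/0.3540 + (1.652 − 1)/10.69 = 4.042
NF = 10 log₁₀(4.042) = 6.07 dB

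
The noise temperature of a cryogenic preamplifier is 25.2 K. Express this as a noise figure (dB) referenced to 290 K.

F = 1 + T_e/T₀ = 1 + 25.2/290 = 1.0869
NF = 10 log₁₀(1.0869) = 0.362 dB

0.362 dB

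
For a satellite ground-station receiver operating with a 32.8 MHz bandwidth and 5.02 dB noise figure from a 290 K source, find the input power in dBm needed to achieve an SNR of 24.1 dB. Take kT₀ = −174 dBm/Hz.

−69.7 dBm

Sensitivity = −174 + 10 log₁₀(B) + NF + SNR_min
= −174 + 75.16 + 5.02 + 24.1
= −69.72 dBm → −69.7 dBm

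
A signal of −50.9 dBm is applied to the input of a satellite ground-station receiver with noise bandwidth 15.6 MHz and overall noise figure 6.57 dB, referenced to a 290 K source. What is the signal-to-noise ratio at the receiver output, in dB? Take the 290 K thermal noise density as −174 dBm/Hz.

Noise floor: N = −174 + 10 log₁₀(B) + NF
10 log₁₀(1.56×10⁷) = 71.93 dB
N = −174 + 71.93 + 6.57 = −95.50 dBm
SNR = P_sig − N = −50.9 − (−95.50) = 44.60 dB → 44.6 dB

44.6 dB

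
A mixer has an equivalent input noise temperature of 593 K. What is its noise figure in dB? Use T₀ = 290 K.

4.84 dB

F = 1 + T_e/T₀ = 1 + 593/290 = 3.04483
NF = 10 log₁₀(3.04483) = 4.84 dB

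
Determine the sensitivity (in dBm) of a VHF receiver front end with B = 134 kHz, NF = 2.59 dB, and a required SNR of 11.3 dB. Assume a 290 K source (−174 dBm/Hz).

Sensitivity = −174 + 10 log₁₀(B) + NF + SNR_min
= −174 + 51.27 + 2.59 + 11.3
= −108.84 dBm → −108.8 dBm

−108.8 dBm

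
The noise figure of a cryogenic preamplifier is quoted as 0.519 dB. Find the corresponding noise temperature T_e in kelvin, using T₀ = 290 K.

F = 10^(0.519/10) = 1.12694
T_e = (F − 1)·T₀ = (1.12694 − 1) × 290 = 36.8 K

36.8 K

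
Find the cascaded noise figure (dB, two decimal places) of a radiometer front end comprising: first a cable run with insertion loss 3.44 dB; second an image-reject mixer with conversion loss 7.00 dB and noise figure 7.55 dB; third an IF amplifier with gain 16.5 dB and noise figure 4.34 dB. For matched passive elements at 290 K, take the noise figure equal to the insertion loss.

14.99 dB

Convert to linear (a loss of L dB is a gain of −L dB): F_i = 10^(NF_i/10), G_i = 10^(G_i,dB/10)
  Stage 1: F_1 = 10^(3.44/10) = 2.208, G_1 = 10^(−3.44/10) = 0.4529
  Stage 2: F_2 = 10^(7.55/10) = 5.689, G_2 = 10^(−7.00/10) = 0.1995
  Stage 3: F_3 = 10^(4.34/10) = 2.716, G_3 = 10^(16.5/10) = 44.67
Friis cascade:
  F = 2.208 + (5.689 − 1)/0.4529 + (2.716 − 1)/0.09036 = 31.55
NF = 10 log₁₀(31.55) = 14.99 dB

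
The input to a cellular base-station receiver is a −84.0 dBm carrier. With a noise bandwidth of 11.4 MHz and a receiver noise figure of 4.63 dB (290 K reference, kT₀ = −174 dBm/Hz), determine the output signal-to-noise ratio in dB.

Noise floor: N = −174 + 10 log₁₀(B) + NF
10 log₁₀(1.14×10⁷) = 70.57 dB
N = −174 + 70.57 + 4.63 = −98.80 dBm
SNR = P_sig − N = −84.0 − (−98.80) = 14.80 dB → 14.8 dB

14.8 dB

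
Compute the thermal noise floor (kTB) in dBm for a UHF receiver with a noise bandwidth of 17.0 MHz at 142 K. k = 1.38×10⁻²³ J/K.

−104.8 dBm

P_n = kTB = 1.38×10⁻²³ × 142 × 1.70×10⁷ = 3.33×10⁻¹⁴ W
In dBm: 10 log₁₀(3.33×10⁻¹⁴ / 10⁻³) = −104.8 dBm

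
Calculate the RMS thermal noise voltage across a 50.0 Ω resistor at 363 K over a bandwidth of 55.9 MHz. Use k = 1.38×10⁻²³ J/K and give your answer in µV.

7.48 µV

V_n = √(4kTRB)
4kTRB = 4 × 1.38×10⁻²³ × 363 × 5.00×10¹ × 5.59×10⁷ = 5.60×10⁻¹¹ V²
V_n = √(5.60×10⁻¹¹) = 7.48×10⁻⁶ V = 7.48 µV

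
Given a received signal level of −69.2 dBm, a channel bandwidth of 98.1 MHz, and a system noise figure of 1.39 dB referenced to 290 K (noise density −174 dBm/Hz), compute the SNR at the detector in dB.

Noise floor: N = −174 + 10 log₁₀(B) + NF
10 log₁₀(9.81×10⁷) = 79.92 dB
N = −174 + 79.92 + 1.39 = −92.69 dBm
SNR = P_sig − N = −69.2 − (−92.69) = 23.49 dB → 23.5 dB

23.5 dB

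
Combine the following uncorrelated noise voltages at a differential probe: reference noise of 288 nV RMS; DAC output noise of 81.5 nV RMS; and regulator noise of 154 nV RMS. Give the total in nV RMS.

Uncorrelated sources add in power (mean-square): V_tot = √(ΣV_i²)
V_tot = √[(2.88×10⁻⁷)² + (8.15×10⁻⁸)² + (1.54×10⁻⁷)²] = 3.37×10⁻⁷ V = 337 nV

337 nV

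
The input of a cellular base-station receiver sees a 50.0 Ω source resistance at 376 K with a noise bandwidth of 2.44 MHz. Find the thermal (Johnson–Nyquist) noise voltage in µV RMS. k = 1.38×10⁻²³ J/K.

V_n = √(4kTRB)
4kTRB = 4 × 1.38×10⁻²³ × 376 × 5.00×10¹ × 2.44×10⁶ = 2.53×10⁻¹² V²
V_n = √(2.53×10⁻¹²) = 1.59×10⁻⁶ V = 1.59 µV

1.59 µV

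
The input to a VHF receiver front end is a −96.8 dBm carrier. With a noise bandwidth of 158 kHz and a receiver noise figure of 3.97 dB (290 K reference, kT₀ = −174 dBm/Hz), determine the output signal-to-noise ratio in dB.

21.2 dB

Noise floor: N = −174 + 10 log₁₀(B) + NF
10 log₁₀(1.58×10⁵) = 51.99 dB
N = −174 + 51.99 + 3.97 = −118.04 dBm
SNR = P_sig − N = −96.8 − (−118.04) = 21.24 dB → 21.2 dB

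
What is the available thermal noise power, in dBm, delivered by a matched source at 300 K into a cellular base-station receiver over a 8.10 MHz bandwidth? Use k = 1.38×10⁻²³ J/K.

P_n = kTB = 1.38×10⁻²³ × 300 × 8.10×10⁶ = 3.35×10⁻¹⁴ W
In dBm: 10 log₁₀(3.35×10⁻¹⁴ / 10⁻³) = −104.7 dBm

−104.7 dBm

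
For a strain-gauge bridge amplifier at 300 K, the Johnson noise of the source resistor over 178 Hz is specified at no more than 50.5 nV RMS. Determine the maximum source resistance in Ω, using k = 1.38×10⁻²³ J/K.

865 Ω

Johnson–Nyquist: V_n = √(4kTRB) ⇒ R = V_n² / (4kTB)
4kTB = 4 × 1.38×10⁻²³ × 300 × 1.78×10² = 2.95×10⁻¹⁸
R = (5.05×10⁻⁸)² / 2.95×10⁻¹⁸ = 8.65×10² Ω = 865 Ω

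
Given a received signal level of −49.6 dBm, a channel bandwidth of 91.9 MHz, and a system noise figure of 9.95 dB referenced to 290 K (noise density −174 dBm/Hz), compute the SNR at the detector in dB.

Noise floor: N = −174 + 10 log₁₀(B) + NF
10 log₁₀(9.19×10⁷) = 79.63 dB
N = −174 + 79.63 + 9.95 = −84.42 dBm
SNR = P_sig − N = −49.6 − (−84.42) = 34.82 dB → 34.8 dB

34.8 dB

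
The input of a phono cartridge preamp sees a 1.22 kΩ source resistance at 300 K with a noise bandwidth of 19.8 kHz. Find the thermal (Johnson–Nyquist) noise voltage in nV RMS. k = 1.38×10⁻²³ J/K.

V_n = √(4kTRB)
4kTRB = 4 × 1.38×10⁻²³ × 300 × 1.22×10³ × 1.98×10⁴ = 4.00×10⁻¹³ V²
V_n = √(4.00×10⁻¹³) = 6.32×10⁻⁷ V = 632 nV

632 nV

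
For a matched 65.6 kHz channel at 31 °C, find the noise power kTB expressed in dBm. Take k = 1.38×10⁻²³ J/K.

T = 31 °C + 273.15 = 304.15 K
P_n = kTB = 1.38×10⁻²³ × 304.15 × 6.56×10⁴ = 2.75×10⁻¹⁶ W
In dBm: 10 log₁₀(2.75×10⁻¹⁶ / 10⁻³) = −125.6 dBm

−125.6 dBm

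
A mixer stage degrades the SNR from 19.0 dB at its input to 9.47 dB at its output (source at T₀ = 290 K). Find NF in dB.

NF (dB) = SNR_in(dB) − SNR_out(dB) when the source is at T₀
NF = 19.0 − 9.47 = 9.53 dB

9.53 dB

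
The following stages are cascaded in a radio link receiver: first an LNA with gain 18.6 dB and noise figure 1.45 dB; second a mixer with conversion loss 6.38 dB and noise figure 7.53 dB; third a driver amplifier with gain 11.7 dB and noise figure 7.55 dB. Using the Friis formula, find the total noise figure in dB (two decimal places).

Convert to linear (a loss of L dB is a gain of −L dB): F_i = 10^(NF_i/10), G_i = 10^(G_i,dB/10)
  Stage 1: F_1 = 10^(1.45/10) = 1.396, G_1 = 10^(18.6/10) = 72.44
  Stage 2: F_2 = 10^(7.53/10) = 5.662, G_2 = 10^(−6.38/10) = 0.2301
  Stage 3: F_3 = 10^(7.55/10) = 5.689, G_3 = 10^(11.7/10) = 14.79
Friis cascade:
  F = 1.396 + (5.662 − 1)/72.44 + (5.689 − 1)/16.67 = 1.742
NF = 10 log₁₀(1.742) = 2.41 dB

2.41 dB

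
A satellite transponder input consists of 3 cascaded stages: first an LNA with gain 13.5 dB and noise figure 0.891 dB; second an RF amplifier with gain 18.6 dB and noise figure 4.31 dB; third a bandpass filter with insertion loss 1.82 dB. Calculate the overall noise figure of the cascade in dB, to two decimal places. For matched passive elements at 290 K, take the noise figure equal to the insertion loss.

1.15 dB

Convert to linear (a loss of L dB is a gain of −L dB): F_i = 10^(NF_i/10), G_i = 10^(G_i,dB/10)
  Stage 1: F_1 = 10^(0.891/10) = 1.228, G_1 = 10^(13.5/10) = 22.39
  Stage 2: F_2 = 10^(4.31/10) = 2.698, G_2 = 10^(18.6/10) = 72.44
  Stage 3: F_3 = 10^(1.82/10) = 1.521, G_3 = 10^(−1.82/10) = 0.6577
Friis cascade:
  F = 1.228 + (2.698 − 1)/22.39 + (1.521 − 1)/1622 = 1.304
NF = 10 log₁₀(1.304) = 1.15 dB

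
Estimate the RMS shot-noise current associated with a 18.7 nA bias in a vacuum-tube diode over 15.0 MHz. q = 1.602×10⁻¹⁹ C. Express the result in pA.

I_n = √(2qI·B)
2qI·B = 2 × 1.602×10⁻¹⁹ × 1.87×10⁻⁸ × 1.50×10⁷ = 8.99×10⁻²⁰ A²
I_n = √(8.99×10⁻²⁰) = 3.00×10⁻¹⁰ A = 300 pA

300 pA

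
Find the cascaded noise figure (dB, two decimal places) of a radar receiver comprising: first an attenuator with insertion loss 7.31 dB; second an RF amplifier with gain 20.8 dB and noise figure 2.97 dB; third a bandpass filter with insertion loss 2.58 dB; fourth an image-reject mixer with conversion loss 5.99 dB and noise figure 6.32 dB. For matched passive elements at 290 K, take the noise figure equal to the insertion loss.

Convert to linear (a loss of L dB is a gain of −L dB): F_i = 10^(NF_i/10), G_i = 10^(G_i,dB/10)
  Stage 1: F_1 = 10^(7.31/10) = 5.383, G_1 = 10^(−7.31/10) = 0.1858
  Stage 2: F_2 = 10^(2.97/10) = 1.982, G_2 = 10^(20.8/10) = 120.2
  Stage 3: F_3 = 10^(2.58/10) = 1.811, G_3 = 10^(−2.58/10) = 0.5521
  Stage 4: F_4 = 10^(6.32/10) = 4.285, G_4 = 10^(−5.99/10) = 0.2518
Friis cascade:
  F = 5.383 + (1.982 − 1)/0.1858 + (1.811 − 1)/22.34 + (4.285 − 1)/12.33 = 10.97
NF = 10 log₁₀(10.97) = 10.40 dB

10.40 dB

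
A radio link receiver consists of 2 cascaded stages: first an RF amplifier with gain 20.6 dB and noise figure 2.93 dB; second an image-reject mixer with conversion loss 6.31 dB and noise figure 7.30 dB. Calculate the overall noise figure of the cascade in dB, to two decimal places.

3.01 dB

Convert to linear (a loss of L dB is a gain of −L dB): F_i = 10^(NF_i/10), G_i = 10^(G_i,dB/10)
  Stage 1: F_1 = 10^(2.93/10) = 1.963, G_1 = 10^(20.6/10) = 114.8
  Stage 2: F_2 = 10^(7.30/10) = 5.370, G_2 = 10^(−6.31/10) = 0.2339
Friis cascade:
  F = 1.963 + (5.370 − 1)/114.8 = 2.001
NF = 10 log₁₀(2.001) = 3.01 dB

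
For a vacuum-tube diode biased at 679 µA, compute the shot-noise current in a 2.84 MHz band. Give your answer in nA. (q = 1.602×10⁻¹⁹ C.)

I_n = √(2qI·B)
2qI·B = 2 × 1.602×10⁻¹⁹ × 6.79×10⁻⁴ × 2.84×10⁶ = 6.18×10⁻¹⁶ A²
I_n = √(6.18×10⁻¹⁶) = 2.49×10⁻⁸ A = 24.9 nA

24.9 nA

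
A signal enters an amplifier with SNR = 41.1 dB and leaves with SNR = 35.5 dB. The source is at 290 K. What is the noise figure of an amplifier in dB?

5.6 dB

NF (dB) = SNR_in(dB) − SNR_out(dB) when the source is at T₀
NF = 41.1 − 35.5 = 5.6 dB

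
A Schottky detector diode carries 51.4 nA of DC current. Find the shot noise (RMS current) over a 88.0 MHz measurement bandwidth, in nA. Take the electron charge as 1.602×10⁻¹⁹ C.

1.20 nA

I_n = √(2qI·B)
2qI·B = 2 × 1.602×10⁻¹⁹ × 5.14×10⁻⁸ × 8.80×10⁷ = 1.45×10⁻¹⁸ A²
I_n = √(1.45×10⁻¹⁸) = 1.20×10⁻⁹ A = 1.20 nA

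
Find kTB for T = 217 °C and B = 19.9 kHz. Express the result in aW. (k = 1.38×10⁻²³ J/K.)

135 aW

T = 217 °C + 273.15 = 490.15 K
P_n = kTB = 1.38×10⁻²³ × 490.15 × 1.99×10⁴ = 1.35×10⁻¹⁶ W = 135 aW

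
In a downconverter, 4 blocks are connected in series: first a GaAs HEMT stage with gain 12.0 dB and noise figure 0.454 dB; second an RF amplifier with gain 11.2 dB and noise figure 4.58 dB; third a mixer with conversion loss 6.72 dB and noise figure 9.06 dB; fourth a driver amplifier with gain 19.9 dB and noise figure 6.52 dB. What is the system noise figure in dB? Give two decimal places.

1.27 dB

Convert to linear (a loss of L dB is a gain of −L dB): F_i = 10^(NF_i/10), G_i = 10^(G_i,dB/10)
  Stage 1: F_1 = 10^(0.454/10) = 1.110, G_1 = 10^(12.0/10) = 15.85
  Stage 2: F_2 = 10^(4.58/10) = 2.871, G_2 = 10^(11.2/10) = 13.18
  Stage 3: F_3 = 10^(9.06/10) = 8.054, G_3 = 10^(−6.72/10) = 0.2128
  Stage 4: F_4 = 10^(6.52/10) = 4.487, G_4 = 10^(19.9/10) = 97.72
Friis cascade:
  F = 1.110 + (2.871 − 1)/15.85 + (8.054 − 1)/208.9 + (4.487 − 1)/44.46 = 1.340
NF = 10 log₁₀(1.340) = 1.27 dB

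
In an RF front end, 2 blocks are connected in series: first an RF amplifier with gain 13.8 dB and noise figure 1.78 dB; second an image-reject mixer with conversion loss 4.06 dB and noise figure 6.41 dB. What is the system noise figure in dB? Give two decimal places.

Convert to linear (a loss of L dB is a gain of −L dB): F_i = 10^(NF_i/10), G_i = 10^(G_i,dB/10)
  Stage 1: F_1 = 10^(1.78/10) = 1.507, G_1 = 10^(13.8/10) = 23.99
  Stage 2: F_2 = 10^(6.41/10) = 4.375, G_2 = 10^(−4.06/10) = 0.3926
Friis cascade:
  F = 1.507 + (4.375 − 1)/23.99 = 1.647
NF = 10 log₁₀(1.647) = 2.17 dB

2.17 dB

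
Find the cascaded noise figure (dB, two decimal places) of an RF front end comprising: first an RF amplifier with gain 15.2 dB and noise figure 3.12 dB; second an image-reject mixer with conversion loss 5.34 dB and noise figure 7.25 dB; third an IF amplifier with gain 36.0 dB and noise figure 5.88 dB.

Convert to linear (a loss of L dB is a gain of −L dB): F_i = 10^(NF_i/10), G_i = 10^(G_i,dB/10)
  Stage 1: F_1 = 10^(3.12/10) = 2.051, G_1 = 10^(15.2/10) = 33.11
  Stage 2: F_2 = 10^(7.25/10) = 5.309, G_2 = 10^(−5.34/10) = 0.2924
  Stage 3: F_3 = 10^(5.88/10) = 3.873, G_3 = 10^(36.0/10) = 3981
Friis cascade:
  F = 2.051 + (5.309 − 1)/33.11 + (3.873 − 1)/9.683 = 2.478
NF = 10 log₁₀(2.478) = 3.94 dB

3.94 dB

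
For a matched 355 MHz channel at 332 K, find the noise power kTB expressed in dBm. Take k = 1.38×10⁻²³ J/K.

−87.9 dBm

P_n = kTB = 1.38×10⁻²³ × 332 × 3.55×10⁸ = 1.63×10⁻¹² W
In dBm: 10 log₁₀(1.63×10⁻¹² / 10⁻³) = −87.9 dBm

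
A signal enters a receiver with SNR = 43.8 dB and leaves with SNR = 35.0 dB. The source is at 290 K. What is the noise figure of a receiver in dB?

8.8 dB

NF (dB) = SNR_in(dB) − SNR_out(dB) when the source is at T₀
NF = 43.8 − 35.0 = 8.8 dB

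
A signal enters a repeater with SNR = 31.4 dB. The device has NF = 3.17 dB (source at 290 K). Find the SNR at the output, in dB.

28.23 dB

By definition F = SNR_in/SNR_out, so in dB: SNR_out = SNR_in − NF
SNR_out = 31.4 − 3.17 = 28.23 dB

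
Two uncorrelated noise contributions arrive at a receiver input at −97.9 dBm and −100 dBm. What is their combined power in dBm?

Convert to linear, add, convert back:
P₁ = 1.62×10⁻¹³ W, P₂ = 1.00×10⁻¹³ W
P_tot = 2.62×10⁻¹³ W → 10 log₁₀(P_tot / 10⁻³) = −95.8 dBm

−95.8 dBm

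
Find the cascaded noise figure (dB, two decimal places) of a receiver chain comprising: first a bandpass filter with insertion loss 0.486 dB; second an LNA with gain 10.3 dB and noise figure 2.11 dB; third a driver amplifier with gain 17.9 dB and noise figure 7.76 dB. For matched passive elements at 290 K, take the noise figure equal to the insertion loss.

Convert to linear (a loss of L dB is a gain of −L dB): F_i = 10^(NF_i/10), G_i = 10^(G_i,dB/10)
  Stage 1: F_1 = 10^(0.486/10) = 1.118, G_1 = 10^(−0.486/10) = 0.8941
  Stage 2: F_2 = 10^(2.11/10) = 1.626, G_2 = 10^(10.3/10) = 10.72
  Stage 3: F_3 = 10^(7.76/10) = 5.970, G_3 = 10^(17.9/10) = 61.66
Friis cascade:
  F = 1.118 + (1.626 − 1)/0.8941 + (5.970 − 1)/9.581 = 2.337
NF = 10 log₁₀(2.337) = 3.69 dB

3.69 dB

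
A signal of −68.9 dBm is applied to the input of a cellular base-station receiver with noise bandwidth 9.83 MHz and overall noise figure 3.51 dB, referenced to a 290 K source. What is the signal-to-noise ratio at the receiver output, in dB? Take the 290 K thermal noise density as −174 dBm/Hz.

31.7 dB

Noise floor: N = −174 + 10 log₁₀(B) + NF
10 log₁₀(9.83×10⁶) = 69.93 dB
N = −174 + 69.93 + 3.51 = −100.56 dBm
SNR = P_sig − N = −68.9 − (−100.56) = 31.66 dB → 31.7 dB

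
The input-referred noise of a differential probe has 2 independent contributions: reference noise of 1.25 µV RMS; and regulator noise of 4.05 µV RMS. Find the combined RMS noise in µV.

Uncorrelated sources add in power (mean-square): V_tot = √(ΣV_i²)
V_tot = √[(1.25×10⁻⁶)² + (4.05×10⁻⁶)²] = 4.24×10⁻⁶ V = 4.24 µV

4.24 µV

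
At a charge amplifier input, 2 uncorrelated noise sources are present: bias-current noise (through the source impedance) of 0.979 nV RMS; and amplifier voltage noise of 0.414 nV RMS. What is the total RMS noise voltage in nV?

Uncorrelated sources add in power (mean-square): V_tot = √(ΣV_i²)
V_tot = √[(9.79×10⁻¹⁰)² + (4.14×10⁻¹⁰)²] = 1.06×10⁻⁹ V = 1.06 nV

1.06 nV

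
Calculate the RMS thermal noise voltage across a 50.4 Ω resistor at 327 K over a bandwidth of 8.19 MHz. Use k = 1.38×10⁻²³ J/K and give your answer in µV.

V_n = √(4kTRB)
4kTRB = 4 × 1.38×10⁻²³ × 327 × 5.04×10¹ × 8.19×10⁶ = 7.45×10⁻¹² V²
V_n = √(7.45×10⁻¹²) = 2.73×10⁻⁶ V = 2.73 µV

2.73 µV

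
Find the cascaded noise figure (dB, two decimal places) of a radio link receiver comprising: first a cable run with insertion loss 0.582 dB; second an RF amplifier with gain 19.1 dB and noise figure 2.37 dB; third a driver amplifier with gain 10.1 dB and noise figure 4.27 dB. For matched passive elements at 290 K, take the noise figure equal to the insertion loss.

3.00 dB

Convert to linear (a loss of L dB is a gain of −L dB): F_i = 10^(NF_i/10), G_i = 10^(G_i,dB/10)
  Stage 1: F_1 = 10^(0.582/10) = 1.143, G_1 = 10^(−0.582/10) = 0.8746
  Stage 2: F_2 = 10^(2.37/10) = 1.726, G_2 = 10^(19.1/10) = 81.28
  Stage 3: F_3 = 10^(4.27/10) = 2.673, G_3 = 10^(10.1/10) = 10.23
Friis cascade:
  F = 1.143 + (1.726 − 1)/0.8746 + (2.673 − 1)/71.09 = 1.997
NF = 10 log₁₀(1.997) = 3.00 dB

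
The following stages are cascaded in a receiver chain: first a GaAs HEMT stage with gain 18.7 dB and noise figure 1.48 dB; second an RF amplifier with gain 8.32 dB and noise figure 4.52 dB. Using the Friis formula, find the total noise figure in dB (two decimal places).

1.56 dB

Convert to linear (a loss of L dB is a gain of −L dB): F_i = 10^(NF_i/10), G_i = 10^(G_i,dB/10)
  Stage 1: F_1 = 10^(1.48/10) = 1.406, G_1 = 10^(18.7/10) = 74.13
  Stage 2: F_2 = 10^(4.52/10) = 2.831, G_2 = 10^(8.32/10) = 6.792
Friis cascade:
  F = 1.406 + (2.831 − 1)/74.13 = 1.431
NF = 10 log₁₀(1.431) = 1.56 dB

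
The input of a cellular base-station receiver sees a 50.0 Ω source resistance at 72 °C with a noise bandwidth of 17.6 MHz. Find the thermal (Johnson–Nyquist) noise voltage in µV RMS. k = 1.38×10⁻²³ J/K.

T = 72 °C + 273.15 = 345.15 K
V_n = √(4kTRB)
4kTRB = 4 × 1.38×10⁻²³ × 345.15 × 5.00×10¹ × 1.76×10⁷ = 1.68×10⁻¹¹ V²
V_n = √(1.68×10⁻¹¹) = 4.09×10⁻⁶ V = 4.09 µV

4.09 µV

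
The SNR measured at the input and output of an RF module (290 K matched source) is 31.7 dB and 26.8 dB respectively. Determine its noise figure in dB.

4.9 dB

NF (dB) = SNR_in(dB) − SNR_out(dB) when the source is at T₀
NF = 31.7 − 26.8 = 4.9 dB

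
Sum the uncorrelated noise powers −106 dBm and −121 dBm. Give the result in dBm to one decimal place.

Convert to linear, add, convert back:
P₁ = 2.51×10⁻¹⁴ W, P₂ = 7.94×10⁻¹⁶ W
P_tot = 2.59×10⁻¹⁴ W → 10 log₁₀(P_tot / 10⁻³) = −105.9 dBm

−105.9 dBm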